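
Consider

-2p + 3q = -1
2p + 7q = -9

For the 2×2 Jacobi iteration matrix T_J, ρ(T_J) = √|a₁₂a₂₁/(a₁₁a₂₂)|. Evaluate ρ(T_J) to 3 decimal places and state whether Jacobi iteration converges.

0.655

a₁₂a₂₁/(a₁₁a₂₂) = (3)·(2) / ((-2)·(7)) = -0.428571
ρ = √|-0.428571| = √0.428571 = 0.655
ρ < 1, so Jacobi converges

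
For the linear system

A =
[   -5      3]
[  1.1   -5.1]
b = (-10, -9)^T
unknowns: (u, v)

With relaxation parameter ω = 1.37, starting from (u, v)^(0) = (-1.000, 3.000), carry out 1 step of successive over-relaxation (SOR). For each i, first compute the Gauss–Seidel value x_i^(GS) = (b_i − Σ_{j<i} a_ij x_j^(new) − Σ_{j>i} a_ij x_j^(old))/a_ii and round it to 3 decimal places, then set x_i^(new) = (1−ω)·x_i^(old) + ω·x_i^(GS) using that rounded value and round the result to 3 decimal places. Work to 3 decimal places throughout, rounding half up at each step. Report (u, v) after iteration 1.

(5.576, 2.955)

Iteration 1:
  u: GS value = (-10 - (3)·3.000) / (-5) = 3.800;  u ← (1−ω)·-1.000 + ω·3.800 = 5.576
  v: GS value = (-9 - (1.1)·5.576) / (-5.1) = 2.967;  v ← (1−ω)·3.000 + ω·2.967 = 2.955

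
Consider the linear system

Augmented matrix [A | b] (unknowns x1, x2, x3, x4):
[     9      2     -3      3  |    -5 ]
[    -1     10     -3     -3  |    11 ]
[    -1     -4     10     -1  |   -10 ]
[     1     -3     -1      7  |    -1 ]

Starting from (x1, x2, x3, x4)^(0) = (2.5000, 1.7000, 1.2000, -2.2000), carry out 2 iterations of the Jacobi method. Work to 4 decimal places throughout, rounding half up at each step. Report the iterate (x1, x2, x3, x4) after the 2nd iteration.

(-1.0189, 1.1530, -0.5200, 0.2371)

Iteration 1:
  x1 = (-5 - (2)·1.7000 - (-3)·1.2000 - (3)·-2.2000) / (9) = 0.2000
  x2 = (11 - (-1)·2.5000 - (-3)·1.2000 - (-3)·-2.2000) / (10) = 1.0500
  x3 = (-10 - (-1)·2.5000 - (-4)·1.7000 - (-1)·-2.2000) / (10) = -0.2900
  x4 = (-1 - (1)·2.5000 - (-3)·1.7000 - (-1)·1.2000) / (7) = 0.4000
Iteration 2:
  x1 = (-5 - (2)·1.0500 - (-3)·-0.2900 - (3)·0.4000) / (9) = -1.0189
  x2 = (11 - (-1)·0.2000 - (-3)·-0.2900 - (-3)·0.4000) / (10) = 1.1530
  x3 = (-10 - (-1)·0.2000 - (-4)·1.0500 - (-1)·0.4000) / (10) = -0.5200
  x4 = (-1 - (1)·0.2000 - (-3)·1.0500 - (-1)·-0.2900) / (7) = 0.2371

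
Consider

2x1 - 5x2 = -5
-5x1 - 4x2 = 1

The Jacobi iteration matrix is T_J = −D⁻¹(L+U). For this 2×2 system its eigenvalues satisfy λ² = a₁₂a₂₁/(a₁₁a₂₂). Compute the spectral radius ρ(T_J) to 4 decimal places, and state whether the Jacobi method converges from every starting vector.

1.7678

a₁₂a₂₁/(a₁₁a₂₂) = (-5)·(-5) / ((2)·(-4)) = -3.125000
ρ = √|-3.125000| = √3.125000 = 1.7678
ρ > 1, so Jacobi diverges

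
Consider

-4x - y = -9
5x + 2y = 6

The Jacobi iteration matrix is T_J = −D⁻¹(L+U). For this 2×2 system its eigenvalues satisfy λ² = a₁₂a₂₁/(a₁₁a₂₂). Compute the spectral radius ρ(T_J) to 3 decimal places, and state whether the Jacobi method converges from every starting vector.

a₁₂a₂₁/(a₁₁a₂₂) = (-1)·(5) / ((-4)·(2)) = 0.625000
ρ = √|0.625000| = √0.625000 = 0.791
ρ < 1, so Jacobi converges

0.791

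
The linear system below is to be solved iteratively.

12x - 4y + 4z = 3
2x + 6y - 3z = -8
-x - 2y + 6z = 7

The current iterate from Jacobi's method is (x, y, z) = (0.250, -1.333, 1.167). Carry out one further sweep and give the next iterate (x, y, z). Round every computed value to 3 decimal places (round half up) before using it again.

(-0.583, -0.833, 0.764)

One sweep:
  x = (3 - (-4)·-1.333 - (4)·1.167) / (12) = -0.583
  y = (-8 - (2)·0.250 - (-3)·1.167) / (6) = -0.833
  z = (7 - (-1)·0.250 - (-2)·-1.333) / (6) = 0.764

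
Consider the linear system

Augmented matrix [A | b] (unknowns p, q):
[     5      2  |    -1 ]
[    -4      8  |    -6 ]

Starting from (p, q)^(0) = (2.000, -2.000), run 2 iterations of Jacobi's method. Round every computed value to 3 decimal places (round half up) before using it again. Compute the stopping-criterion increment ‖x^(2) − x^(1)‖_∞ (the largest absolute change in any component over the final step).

0.900

Iteration 1:
  p = (-1 - (2)·-2.000) / (5) = 0.600
  q = (-6 - (-4)·2.000) / (8) = 0.250
Iteration 2:
  p = (-1 - (2)·0.250) / (5) = -0.300
  q = (-6 - (-4)·0.600) / (8) = -0.450
Change: (-0.900, -0.700) → max |·| = 0.900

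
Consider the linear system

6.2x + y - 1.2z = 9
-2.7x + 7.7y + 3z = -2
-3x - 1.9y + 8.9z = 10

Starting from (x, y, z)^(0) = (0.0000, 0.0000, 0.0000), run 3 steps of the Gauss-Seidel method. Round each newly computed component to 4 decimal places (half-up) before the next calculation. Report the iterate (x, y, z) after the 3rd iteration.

(1.8183, -0.2626, 1.6804)

Iteration 1:
  x = (9 - (1)·0.0000 - (-1.2)·0.0000) / (6.2) = 1.4516
  y = (-2 - (-2.7)·1.4516 - (3)·0.0000) / (7.7) = 0.2493
  z = (10 - (-3)·1.4516 - (-1.9)·0.2493) / (8.9) = 1.6661
Iteration 2:
  x = (9 - (1)·0.2493 - (-1.2)·1.6661) / (6.2) = 1.7339
  y = (-2 - (-2.7)·1.7339 - (3)·1.6661) / (7.7) = -0.3009
  z = (10 - (-3)·1.7339 - (-1.9)·-0.3009) / (8.9) = 1.6438
Iteration 3:
  x = (9 - (1)·-0.3009 - (-1.2)·1.6438) / (6.2) = 1.8183
  y = (-2 - (-2.7)·1.8183 - (3)·1.6438) / (7.7) = -0.2626
  z = (10 - (-3)·1.8183 - (-1.9)·-0.2626) / (8.9) = 1.6804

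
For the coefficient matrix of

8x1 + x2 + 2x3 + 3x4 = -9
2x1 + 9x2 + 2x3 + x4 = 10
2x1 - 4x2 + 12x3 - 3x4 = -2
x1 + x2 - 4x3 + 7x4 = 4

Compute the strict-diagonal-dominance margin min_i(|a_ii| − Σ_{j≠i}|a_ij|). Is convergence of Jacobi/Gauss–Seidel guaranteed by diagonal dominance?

row 1: |8| − (1+2+3) = 2
row 2: |9| − (2+2+1) = 4
row 3: |12| − (2+4+3) = 3
row 4: |7| − (1+1+4) = 1
minimum over rows = 1 → strictly diagonally dominant (convergence guaranteed)

1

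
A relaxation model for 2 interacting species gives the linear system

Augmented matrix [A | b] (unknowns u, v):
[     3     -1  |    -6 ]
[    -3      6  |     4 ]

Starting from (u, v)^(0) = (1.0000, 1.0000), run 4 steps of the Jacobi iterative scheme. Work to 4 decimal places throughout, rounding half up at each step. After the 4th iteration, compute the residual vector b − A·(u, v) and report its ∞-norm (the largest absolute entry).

Iteration 1:
  u = (-6 - (-1)·1.0000) / (3) = -1.6667
  v = (4 - (-3)·1.0000) / (6) = 1.1667
Iteration 2:
  u = (-6 - (-1)·1.1667) / (3) = -1.6111
  v = (4 - (-3)·-1.6667) / (6) = -0.1667
Iteration 3:
  u = (-6 - (-1)·-0.1667) / (3) = -2.0556
  v = (4 - (-3)·-1.6111) / (6) = -0.1389
Iteration 4:
  u = (-6 - (-1)·-0.1389) / (3) = -2.0463
  v = (4 - (-3)·-2.0556) / (6) = -0.3611
Residual b − A·x = (-0.2222, 0.0277); ∞-norm = 0.2222

0.2222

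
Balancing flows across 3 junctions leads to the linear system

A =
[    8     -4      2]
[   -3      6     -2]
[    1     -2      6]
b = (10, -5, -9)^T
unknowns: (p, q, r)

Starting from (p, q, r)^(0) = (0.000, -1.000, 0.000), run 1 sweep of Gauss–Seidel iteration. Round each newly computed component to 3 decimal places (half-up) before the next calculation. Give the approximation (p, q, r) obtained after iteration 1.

Iteration 1:
  p = (10 - (-4)·-1.000 - (2)·0.000) / (8) = 0.750
  q = (-5 - (-3)·0.750 - (-2)·0.000) / (6) = -0.458
  r = (-9 - (1)·0.750 - (-2)·-0.458) / (6) = -1.778

(0.750, -0.458, -1.778)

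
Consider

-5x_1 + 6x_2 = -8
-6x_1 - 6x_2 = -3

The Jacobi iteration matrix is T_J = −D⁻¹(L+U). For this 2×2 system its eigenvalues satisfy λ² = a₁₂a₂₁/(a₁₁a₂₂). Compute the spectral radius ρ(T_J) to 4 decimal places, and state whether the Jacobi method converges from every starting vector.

a₁₂a₂₁/(a₁₁a₂₂) = (6)·(-6) / ((-5)·(-6)) = -1.200000
ρ = √|-1.200000| = √1.200000 = 1.0954
ρ > 1, so Jacobi diverges

1.0954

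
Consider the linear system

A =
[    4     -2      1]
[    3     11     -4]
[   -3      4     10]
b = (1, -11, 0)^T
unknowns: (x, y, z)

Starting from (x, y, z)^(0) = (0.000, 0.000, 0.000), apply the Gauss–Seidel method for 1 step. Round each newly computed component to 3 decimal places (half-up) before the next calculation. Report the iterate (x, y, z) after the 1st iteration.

(0.250, -1.068, 0.502)

Iteration 1:
  x = (1 - (-2)·0.000 - (1)·0.000) / (4) = 0.250
  y = (-11 - (3)·0.250 - (-4)·0.000) / (11) = -1.068
  z = (0 - (-3)·0.250 - (4)·-1.068) / (10) = 0.502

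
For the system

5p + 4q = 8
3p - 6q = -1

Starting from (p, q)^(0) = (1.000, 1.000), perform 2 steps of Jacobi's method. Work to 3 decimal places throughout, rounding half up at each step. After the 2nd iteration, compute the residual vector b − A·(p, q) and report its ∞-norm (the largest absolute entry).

Iteration 1:
  p = (8 - (4)·1.000) / (5) = 0.800
  q = (-1 - (3)·1.000) / (-6) = 0.667
Iteration 2:
  p = (8 - (4)·0.667) / (5) = 1.066
  q = (-1 - (3)·0.800) / (-6) = 0.567
Residual b − A·x = (0.402, -0.796); ∞-norm = 0.796

0.796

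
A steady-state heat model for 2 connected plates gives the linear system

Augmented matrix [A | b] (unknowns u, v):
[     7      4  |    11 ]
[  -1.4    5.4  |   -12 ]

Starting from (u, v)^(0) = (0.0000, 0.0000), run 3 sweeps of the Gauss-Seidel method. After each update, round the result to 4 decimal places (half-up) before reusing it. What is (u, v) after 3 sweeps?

Iteration 1:
  u = (11 - (4)·0.0000) / (7) = 1.5714
  v = (-12 - (-1.4)·1.5714) / (5.4) = -1.8148
Iteration 2:
  u = (11 - (4)·-1.8148) / (7) = 2.6085
  v = (-12 - (-1.4)·2.6085) / (5.4) = -1.5459
Iteration 3:
  u = (11 - (4)·-1.5459) / (7) = 2.4548
  v = (-12 - (-1.4)·2.4548) / (5.4) = -1.5858

(2.4548, -1.5858)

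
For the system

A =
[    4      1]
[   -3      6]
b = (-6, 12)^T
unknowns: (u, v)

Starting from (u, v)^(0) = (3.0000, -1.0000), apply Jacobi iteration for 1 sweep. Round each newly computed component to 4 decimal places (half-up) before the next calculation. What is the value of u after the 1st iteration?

Iteration 1:
  u = (-6 - (1)·-1.0000) / (4) = -1.2500
  v = (12 - (-3)·3.0000) / (6) = 3.5000

-1.2500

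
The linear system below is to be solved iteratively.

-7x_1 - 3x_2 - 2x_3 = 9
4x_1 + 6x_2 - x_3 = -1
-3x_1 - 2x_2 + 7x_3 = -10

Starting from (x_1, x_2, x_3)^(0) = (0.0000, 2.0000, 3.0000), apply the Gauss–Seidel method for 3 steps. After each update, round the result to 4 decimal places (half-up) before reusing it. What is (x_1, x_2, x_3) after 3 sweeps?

Iteration 1:
  x_1 = (9 - (-3)·2.0000 - (-2)·3.0000) / (-7) = -3.0000
  x_2 = (-1 - (4)·-3.0000 - (-1)·3.0000) / (6) = 2.3333
  x_3 = (-10 - (-3)·-3.0000 - (-2)·2.3333) / (7) = -2.0476
Iteration 2:
  x_1 = (9 - (-3)·2.3333 - (-2)·-2.0476) / (-7) = -1.7007
  x_2 = (-1 - (4)·-1.7007 - (-1)·-2.0476) / (6) = 0.6259
  x_3 = (-10 - (-3)·-1.7007 - (-2)·0.6259) / (7) = -1.9786
Iteration 3:
  x_1 = (9 - (-3)·0.6259 - (-2)·-1.9786) / (-7) = -0.9886
  x_2 = (-1 - (4)·-0.9886 - (-1)·-1.9786) / (6) = 0.1626
  x_3 = (-10 - (-3)·-0.9886 - (-2)·0.1626) / (7) = -1.8058

(-0.9886, 0.1626, -1.8058)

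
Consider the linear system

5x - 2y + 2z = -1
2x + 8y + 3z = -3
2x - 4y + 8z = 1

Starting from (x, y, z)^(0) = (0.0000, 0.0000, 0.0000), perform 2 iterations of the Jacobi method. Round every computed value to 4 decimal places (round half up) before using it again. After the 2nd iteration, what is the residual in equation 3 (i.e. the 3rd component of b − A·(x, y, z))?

0.4124

Iteration 1:
  x = (-1 - (-2)·0.0000 - (2)·0.0000) / (5) = -0.2000
  y = (-3 - (2)·0.0000 - (3)·0.0000) / (8) = -0.3750
  z = (1 - (2)·0.0000 - (-4)·0.0000) / (8) = 0.1250
Iteration 2:
  x = (-1 - (-2)·-0.3750 - (2)·0.1250) / (5) = -0.4000
  y = (-3 - (2)·-0.2000 - (3)·0.1250) / (8) = -0.3719
  z = (1 - (2)·-0.2000 - (-4)·-0.3750) / (8) = -0.0125
Residual b − A·x = (0.2812, 0.8127, 0.4124)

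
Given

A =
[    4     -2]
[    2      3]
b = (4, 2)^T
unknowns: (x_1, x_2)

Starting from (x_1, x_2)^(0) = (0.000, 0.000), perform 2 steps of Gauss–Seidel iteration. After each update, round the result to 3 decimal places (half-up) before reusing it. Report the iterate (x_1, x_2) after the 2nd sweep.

(1.000, 0.000)

Iteration 1:
  x_1 = (4 - (-2)·0.000) / (4) = 1.000
  x_2 = (2 - (2)·1.000) / (3) = 0.000
Iteration 2:
  x_1 = (4 - (-2)·0.000) / (4) = 1.000
  x_2 = (2 - (2)·1.000) / (3) = 0.000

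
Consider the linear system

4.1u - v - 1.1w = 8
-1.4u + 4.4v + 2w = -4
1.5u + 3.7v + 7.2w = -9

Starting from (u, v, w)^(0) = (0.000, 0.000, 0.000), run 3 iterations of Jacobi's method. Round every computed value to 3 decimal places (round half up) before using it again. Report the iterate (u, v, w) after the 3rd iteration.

Iteration 1:
  u = (8 - (-1)·0.000 - (-1.1)·0.000) / (4.1) = 1.951
  v = (-4 - (-1.4)·0.000 - (2)·0.000) / (4.4) = -0.909
  w = (-9 - (1.5)·0.000 - (3.7)·0.000) / (7.2) = -1.250
Iteration 2:
  u = (8 - (-1)·-0.909 - (-1.1)·-1.250) / (4.1) = 1.394
  v = (-4 - (-1.4)·1.951 - (2)·-1.250) / (4.4) = 0.280
  w = (-9 - (1.5)·1.951 - (3.7)·-0.909) / (7.2) = -1.189
Iteration 3:
  u = (8 - (-1)·0.280 - (-1.1)·-1.189) / (4.1) = 1.701
  v = (-4 - (-1.4)·1.394 - (2)·-1.189) / (4.4) = 0.075
  w = (-9 - (1.5)·1.394 - (3.7)·0.280) / (7.2) = -1.684

(1.701, 0.075, -1.684)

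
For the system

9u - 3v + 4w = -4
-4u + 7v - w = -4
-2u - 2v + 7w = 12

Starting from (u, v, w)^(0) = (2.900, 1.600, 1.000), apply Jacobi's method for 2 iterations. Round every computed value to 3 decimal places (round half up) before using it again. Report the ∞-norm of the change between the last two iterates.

Iteration 1:
  u = (-4 - (-3)·1.600 - (4)·1.000) / (9) = -0.356
  v = (-4 - (-4)·2.900 - (-1)·1.000) / (7) = 1.229
  w = (12 - (-2)·2.900 - (-2)·1.600) / (7) = 3.000
Iteration 2:
  u = (-4 - (-3)·1.229 - (4)·3.000) / (9) = -1.368
  v = (-4 - (-4)·-0.356 - (-1)·3.000) / (7) = -0.346
  w = (12 - (-2)·-0.356 - (-2)·1.229) / (7) = 1.964
Change: (-1.012, -1.575, -1.036) → max |·| = 1.575

1.575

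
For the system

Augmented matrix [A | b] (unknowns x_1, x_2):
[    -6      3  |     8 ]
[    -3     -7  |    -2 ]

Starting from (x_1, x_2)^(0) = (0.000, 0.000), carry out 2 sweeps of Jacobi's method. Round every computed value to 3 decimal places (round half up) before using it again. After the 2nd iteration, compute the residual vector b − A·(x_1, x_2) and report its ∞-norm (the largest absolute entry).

Iteration 1:
  x_1 = (8 - (3)·0.000) / (-6) = -1.333
  x_2 = (-2 - (-3)·0.000) / (-7) = 0.286
Iteration 2:
  x_1 = (8 - (3)·0.286) / (-6) = -1.190
  x_2 = (-2 - (-3)·-1.333) / (-7) = 0.857
Residual b − A·x = (-1.711, 0.429); ∞-norm = 1.711

1.711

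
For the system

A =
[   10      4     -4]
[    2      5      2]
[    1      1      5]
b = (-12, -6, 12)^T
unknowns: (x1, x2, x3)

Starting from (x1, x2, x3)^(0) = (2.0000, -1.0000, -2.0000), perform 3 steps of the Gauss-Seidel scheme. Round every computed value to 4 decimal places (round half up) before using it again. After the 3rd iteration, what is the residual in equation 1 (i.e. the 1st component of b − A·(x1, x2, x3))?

1.5776

Iteration 1:
  x1 = (-12 - (4)·-1.0000 - (-4)·-2.0000) / (10) = -1.6000
  x2 = (-6 - (2)·-1.6000 - (2)·-2.0000) / (5) = 0.2400
  x3 = (12 - (1)·-1.6000 - (1)·0.2400) / (5) = 2.6720
Iteration 2:
  x1 = (-12 - (4)·0.2400 - (-4)·2.6720) / (10) = -0.2272
  x2 = (-6 - (2)·-0.2272 - (2)·2.6720) / (5) = -2.1779
  x3 = (12 - (1)·-0.2272 - (1)·-2.1779) / (5) = 2.8810
Iteration 3:
  x1 = (-12 - (4)·-2.1779 - (-4)·2.8810) / (10) = 0.8236
  x2 = (-6 - (2)·0.8236 - (2)·2.8810) / (5) = -2.6818
  x3 = (12 - (1)·0.8236 - (1)·-2.6818) / (5) = 2.7716
Residual b − A·x = (1.5776, 0.2186, 0.0002)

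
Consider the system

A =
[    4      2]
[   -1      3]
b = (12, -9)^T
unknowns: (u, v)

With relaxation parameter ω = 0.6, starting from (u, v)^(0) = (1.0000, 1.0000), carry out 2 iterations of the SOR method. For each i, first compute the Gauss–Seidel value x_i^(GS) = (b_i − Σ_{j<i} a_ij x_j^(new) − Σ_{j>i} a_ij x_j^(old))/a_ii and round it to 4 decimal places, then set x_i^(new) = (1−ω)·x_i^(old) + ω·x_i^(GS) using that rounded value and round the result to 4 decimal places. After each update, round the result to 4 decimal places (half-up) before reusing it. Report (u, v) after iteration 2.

Iteration 1:
  u: GS value = (12 - (2)·1.0000) / (4) = 2.5000;  u ← (1−ω)·1.0000 + ω·2.5000 = 1.9000
  v: GS value = (-9 - (-1)·1.9000) / (3) = -2.3667;  v ← (1−ω)·1.0000 + ω·-2.3667 = -1.0200
Iteration 2:
  u: GS value = (12 - (2)·-1.0200) / (4) = 3.5100;  u ← (1−ω)·1.9000 + ω·3.5100 = 2.8660
  v: GS value = (-9 - (-1)·2.8660) / (3) = -2.0447;  v ← (1−ω)·-1.0200 + ω·-2.0447 = -1.6348

(2.8660, -1.6348)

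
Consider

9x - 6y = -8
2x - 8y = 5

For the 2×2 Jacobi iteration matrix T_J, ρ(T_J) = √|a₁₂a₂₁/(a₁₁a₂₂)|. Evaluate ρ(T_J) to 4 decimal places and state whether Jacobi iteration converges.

0.4082

a₁₂a₂₁/(a₁₁a₂₂) = (-6)·(2) / ((9)·(-8)) = 0.166667
ρ = √|0.166667| = √0.166667 = 0.4082
ρ < 1, so Jacobi converges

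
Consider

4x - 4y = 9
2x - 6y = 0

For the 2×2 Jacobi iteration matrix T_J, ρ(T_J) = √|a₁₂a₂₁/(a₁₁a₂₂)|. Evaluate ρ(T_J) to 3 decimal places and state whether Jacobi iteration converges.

a₁₂a₂₁/(a₁₁a₂₂) = (-4)·(2) / ((4)·(-6)) = 0.333333
ρ = √|0.333333| = √0.333333 = 0.577
ρ < 1, so Jacobi converges

0.577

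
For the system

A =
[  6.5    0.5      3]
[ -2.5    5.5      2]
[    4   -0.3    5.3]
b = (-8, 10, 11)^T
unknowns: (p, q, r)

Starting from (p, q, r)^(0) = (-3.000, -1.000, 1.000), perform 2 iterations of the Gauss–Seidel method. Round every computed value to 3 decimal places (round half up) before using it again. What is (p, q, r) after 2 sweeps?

(-2.825, -0.679, 4.169)

Iteration 1:
  p = (-8 - (0.5)·-1.000 - (3)·1.000) / (6.5) = -1.615
  q = (10 - (-2.5)·-1.615 - (2)·1.000) / (5.5) = 0.720
  r = (11 - (4)·-1.615 - (-0.3)·0.720) / (5.3) = 3.335
Iteration 2:
  p = (-8 - (0.5)·0.720 - (3)·3.335) / (6.5) = -2.825
  q = (10 - (-2.5)·-2.825 - (2)·3.335) / (5.5) = -0.679
  r = (11 - (4)·-2.825 - (-0.3)·-0.679) / (5.3) = 4.169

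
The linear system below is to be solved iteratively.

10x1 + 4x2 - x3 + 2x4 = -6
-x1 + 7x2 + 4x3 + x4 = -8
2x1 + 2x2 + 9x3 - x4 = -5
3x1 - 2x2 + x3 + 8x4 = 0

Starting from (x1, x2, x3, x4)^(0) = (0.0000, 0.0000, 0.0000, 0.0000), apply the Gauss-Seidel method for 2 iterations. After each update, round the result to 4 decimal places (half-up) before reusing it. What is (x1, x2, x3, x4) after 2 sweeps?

Iteration 1:
  x1 = (-6 - (4)·0.0000 - (-1)·0.0000 - (2)·0.0000) / (10) = -0.6000
  x2 = (-8 - (-1)·-0.6000 - (4)·0.0000 - (1)·0.0000) / (7) = -1.2286
  x3 = (-5 - (2)·-0.6000 - (2)·-1.2286 - (-1)·0.0000) / (9) = -0.1492
  x4 = (0 - (3)·-0.6000 - (-2)·-1.2286 - (1)·-0.1492) / (8) = -0.0635
Iteration 2:
  x1 = (-6 - (4)·-1.2286 - (-1)·-0.1492 - (2)·-0.0635) / (10) = -0.1108
  x2 = (-8 - (-1)·-0.1108 - (4)·-0.1492 - (1)·-0.0635) / (7) = -1.0644
  x3 = (-5 - (2)·-0.1108 - (2)·-1.0644 - (-1)·-0.0635) / (9) = -0.3015
  x4 = (0 - (3)·-0.1108 - (-2)·-1.0644 - (1)·-0.3015) / (8) = -0.1869

(-0.1108, -1.0644, -0.3015, -0.1869)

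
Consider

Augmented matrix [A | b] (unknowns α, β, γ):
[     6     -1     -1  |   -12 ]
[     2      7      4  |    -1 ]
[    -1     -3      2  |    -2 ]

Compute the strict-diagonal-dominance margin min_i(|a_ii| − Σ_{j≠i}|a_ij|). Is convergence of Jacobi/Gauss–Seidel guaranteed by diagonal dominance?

row 1: |6| − (1+1) = 4
row 2: |7| − (2+4) = 1
row 3: |2| − (1+3) = -2
minimum over rows = -2 → not strictly diagonally dominant

-2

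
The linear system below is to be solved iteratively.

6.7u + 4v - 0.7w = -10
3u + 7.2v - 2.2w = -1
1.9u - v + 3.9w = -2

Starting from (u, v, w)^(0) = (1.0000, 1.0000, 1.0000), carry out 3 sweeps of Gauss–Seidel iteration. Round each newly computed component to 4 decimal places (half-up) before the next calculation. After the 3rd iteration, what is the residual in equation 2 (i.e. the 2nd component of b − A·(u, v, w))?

-0.0609

Iteration 1:
  u = (-10 - (4)·1.0000 - (-0.7)·1.0000) / (6.7) = -1.9851
  v = (-1 - (3)·-1.9851 - (-2.2)·1.0000) / (7.2) = 0.9938
  w = (-2 - (1.9)·-1.9851 - (-1)·0.9938) / (3.9) = 0.7091
Iteration 2:
  u = (-10 - (4)·0.9938 - (-0.7)·0.7091) / (6.7) = -2.0118
  v = (-1 - (3)·-2.0118 - (-2.2)·0.7091) / (7.2) = 0.9160
  w = (-2 - (1.9)·-2.0118 - (-1)·0.9160) / (3.9) = 0.7022
Iteration 3:
  u = (-10 - (4)·0.9160 - (-0.7)·0.7022) / (6.7) = -1.9660
  v = (-1 - (3)·-1.9660 - (-2.2)·0.7022) / (7.2) = 0.8948
  w = (-2 - (1.9)·-1.9660 - (-1)·0.8948) / (3.9) = 0.6744
Residual b − A·x = (0.0651, -0.0609, 0.0000)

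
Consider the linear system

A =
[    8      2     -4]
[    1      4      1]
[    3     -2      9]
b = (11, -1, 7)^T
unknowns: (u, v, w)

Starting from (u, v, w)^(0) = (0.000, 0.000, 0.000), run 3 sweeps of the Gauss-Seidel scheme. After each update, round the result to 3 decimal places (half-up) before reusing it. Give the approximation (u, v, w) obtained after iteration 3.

(1.592, -0.669, 0.098)

Iteration 1:
  u = (11 - (2)·0.000 - (-4)·0.000) / (8) = 1.375
  v = (-1 - (1)·1.375 - (1)·0.000) / (4) = -0.594
  w = (7 - (3)·1.375 - (-2)·-0.594) / (9) = 0.187
Iteration 2:
  u = (11 - (2)·-0.594 - (-4)·0.187) / (8) = 1.617
  v = (-1 - (1)·1.617 - (1)·0.187) / (4) = -0.701
  w = (7 - (3)·1.617 - (-2)·-0.701) / (9) = 0.083
Iteration 3:
  u = (11 - (2)·-0.701 - (-4)·0.083) / (8) = 1.592
  v = (-1 - (1)·1.592 - (1)·0.083) / (4) = -0.669
  w = (7 - (3)·1.592 - (-2)·-0.669) / (9) = 0.098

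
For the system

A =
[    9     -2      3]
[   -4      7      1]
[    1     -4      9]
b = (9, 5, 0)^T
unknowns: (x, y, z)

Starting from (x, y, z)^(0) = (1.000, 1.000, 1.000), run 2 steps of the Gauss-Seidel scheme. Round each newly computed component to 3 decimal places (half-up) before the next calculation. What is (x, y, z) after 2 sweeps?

Iteration 1:
  x = (9 - (-2)·1.000 - (3)·1.000) / (9) = 0.889
  y = (5 - (-4)·0.889 - (1)·1.000) / (7) = 1.079
  z = (0 - (1)·0.889 - (-4)·1.079) / (9) = 0.381
Iteration 2:
  x = (9 - (-2)·1.079 - (3)·0.381) / (9) = 1.113
  y = (5 - (-4)·1.113 - (1)·0.381) / (7) = 1.296
  z = (0 - (1)·1.113 - (-4)·1.296) / (9) = 0.452

(1.113, 1.296, 0.452)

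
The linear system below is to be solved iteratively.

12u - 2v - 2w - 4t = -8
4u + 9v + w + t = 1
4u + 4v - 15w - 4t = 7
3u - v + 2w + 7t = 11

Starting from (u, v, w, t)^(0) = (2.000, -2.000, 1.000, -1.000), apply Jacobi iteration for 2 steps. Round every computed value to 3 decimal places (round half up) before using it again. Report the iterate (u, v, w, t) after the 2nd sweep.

(-0.782, 0.636, -1.023, 2.018)

Iteration 1:
  u = (-8 - (-2)·-2.000 - (-2)·1.000 - (-4)·-1.000) / (12) = -1.167
  v = (1 - (4)·2.000 - (1)·1.000 - (1)·-1.000) / (9) = -0.778
  w = (7 - (4)·2.000 - (4)·-2.000 - (-4)·-1.000) / (-15) = -0.200
  t = (11 - (3)·2.000 - (-1)·-2.000 - (2)·1.000) / (7) = 0.143
Iteration 2:
  u = (-8 - (-2)·-0.778 - (-2)·-0.200 - (-4)·0.143) / (12) = -0.782
  v = (1 - (4)·-1.167 - (1)·-0.200 - (1)·0.143) / (9) = 0.636
  w = (7 - (4)·-1.167 - (4)·-0.778 - (-4)·0.143) / (-15) = -1.023
  t = (11 - (3)·-1.167 - (-1)·-0.778 - (2)·-0.200) / (7) = 2.018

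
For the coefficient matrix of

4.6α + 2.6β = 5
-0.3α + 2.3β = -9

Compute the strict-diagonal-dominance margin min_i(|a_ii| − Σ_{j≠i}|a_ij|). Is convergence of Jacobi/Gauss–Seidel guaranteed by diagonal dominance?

row 1: |4.6| − (2.6) = 2
row 2: |2.3| − (0.3) = 2
minimum over rows = 2 → strictly diagonally dominant (convergence guaranteed)

2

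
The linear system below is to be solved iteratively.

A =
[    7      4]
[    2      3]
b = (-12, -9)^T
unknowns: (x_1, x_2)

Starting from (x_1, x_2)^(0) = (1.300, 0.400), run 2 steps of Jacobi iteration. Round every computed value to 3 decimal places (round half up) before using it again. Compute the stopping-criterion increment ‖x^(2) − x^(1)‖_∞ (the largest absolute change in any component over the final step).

Iteration 1:
  x_1 = (-12 - (4)·0.400) / (7) = -1.943
  x_2 = (-9 - (2)·1.300) / (3) = -3.867
Iteration 2:
  x_1 = (-12 - (4)·-3.867) / (7) = 0.495
  x_2 = (-9 - (2)·-1.943) / (3) = -1.705
Change: (2.438, 2.162) → max |·| = 2.438

2.438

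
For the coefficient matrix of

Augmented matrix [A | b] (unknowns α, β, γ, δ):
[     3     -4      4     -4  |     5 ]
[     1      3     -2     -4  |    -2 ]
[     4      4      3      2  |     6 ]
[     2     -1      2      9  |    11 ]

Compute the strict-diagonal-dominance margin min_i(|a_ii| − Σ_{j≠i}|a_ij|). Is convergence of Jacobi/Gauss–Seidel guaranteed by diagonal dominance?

row 1: |3| − (4+4+4) = -9
row 2: |3| − (1+2+4) = -4
row 3: |3| − (4+4+2) = -7
row 4: |9| − (2+1+2) = 4
minimum over rows = -9 → not strictly diagonally dominant

-9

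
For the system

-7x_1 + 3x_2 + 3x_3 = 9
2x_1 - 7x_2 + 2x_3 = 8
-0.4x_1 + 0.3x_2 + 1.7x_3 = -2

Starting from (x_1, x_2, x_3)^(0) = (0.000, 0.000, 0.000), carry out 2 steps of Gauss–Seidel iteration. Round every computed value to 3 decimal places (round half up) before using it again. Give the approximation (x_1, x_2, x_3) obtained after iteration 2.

Iteration 1:
  x_1 = (9 - (3)·0.000 - (3)·0.000) / (-7) = -1.286
  x_2 = (8 - (2)·-1.286 - (2)·0.000) / (-7) = -1.510
  x_3 = (-2 - (-0.4)·-1.286 - (0.3)·-1.510) / (1.7) = -1.213
Iteration 2:
  x_1 = (9 - (3)·-1.510 - (3)·-1.213) / (-7) = -2.453
  x_2 = (8 - (2)·-2.453 - (2)·-1.213) / (-7) = -2.190
  x_3 = (-2 - (-0.4)·-2.453 - (0.3)·-2.190) / (1.7) = -1.367

(-2.453, -2.190, -1.367)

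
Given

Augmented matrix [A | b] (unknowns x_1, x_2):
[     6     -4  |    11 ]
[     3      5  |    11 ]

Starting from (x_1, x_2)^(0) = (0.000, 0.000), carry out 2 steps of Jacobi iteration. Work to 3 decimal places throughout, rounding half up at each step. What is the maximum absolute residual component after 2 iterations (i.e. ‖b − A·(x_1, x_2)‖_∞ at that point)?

4.400

Iteration 1:
  x_1 = (11 - (-4)·0.000) / (6) = 1.833
  x_2 = (11 - (3)·0.000) / (5) = 2.200
Iteration 2:
  x_1 = (11 - (-4)·2.200) / (6) = 3.300
  x_2 = (11 - (3)·1.833) / (5) = 1.100
Residual b − A·x = (-4.400, -4.400); ∞-norm = 4.400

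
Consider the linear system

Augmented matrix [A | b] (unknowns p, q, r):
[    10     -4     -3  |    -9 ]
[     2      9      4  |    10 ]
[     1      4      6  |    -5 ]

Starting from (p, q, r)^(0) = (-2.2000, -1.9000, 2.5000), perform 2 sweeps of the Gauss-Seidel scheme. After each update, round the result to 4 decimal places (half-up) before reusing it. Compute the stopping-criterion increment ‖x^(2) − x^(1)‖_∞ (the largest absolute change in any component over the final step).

1.5083

Iteration 1:
  p = (-9 - (-4)·-1.9000 - (-3)·2.5000) / (10) = -0.9100
  q = (10 - (2)·-0.9100 - (4)·2.5000) / (9) = 0.2022
  r = (-5 - (1)·-0.9100 - (4)·0.2022) / (6) = -0.8165
Iteration 2:
  p = (-9 - (-4)·0.2022 - (-3)·-0.8165) / (10) = -1.0641
  q = (10 - (2)·-1.0641 - (4)·-0.8165) / (9) = 1.7105
  r = (-5 - (1)·-1.0641 - (4)·1.7105) / (6) = -1.7963
Change: (-0.1541, 1.5083, -0.9798) → max |·| = 1.5083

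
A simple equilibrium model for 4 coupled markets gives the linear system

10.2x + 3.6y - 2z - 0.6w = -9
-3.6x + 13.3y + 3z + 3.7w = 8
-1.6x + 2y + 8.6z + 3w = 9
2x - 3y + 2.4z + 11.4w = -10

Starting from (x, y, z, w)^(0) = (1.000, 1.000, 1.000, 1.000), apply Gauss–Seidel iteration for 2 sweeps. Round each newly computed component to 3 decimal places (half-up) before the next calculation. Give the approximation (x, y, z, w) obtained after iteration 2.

Iteration 1:
  x = (-9 - (3.6)·1.000 - (-2)·1.000 - (-0.6)·1.000) / (10.2) = -0.980
  y = (8 - (-3.6)·-0.980 - (3)·1.000 - (3.7)·1.000) / (13.3) = -0.168
  z = (9 - (-1.6)·-0.980 - (2)·-0.168 - (3)·1.000) / (8.6) = 0.554
  w = (-10 - (2)·-0.980 - (-3)·-0.168 - (2.4)·0.554) / (11.4) = -0.866
Iteration 2:
  x = (-9 - (3.6)·-0.168 - (-2)·0.554 - (-0.6)·-0.866) / (10.2) = -0.765
  y = (8 - (-3.6)·-0.765 - (3)·0.554 - (3.7)·-0.866) / (13.3) = 0.510
  z = (9 - (-1.6)·-0.765 - (2)·0.510 - (3)·-0.866) / (8.6) = 1.088
  w = (-10 - (2)·-0.765 - (-3)·0.510 - (2.4)·1.088) / (11.4) = -0.838

(-0.765, 0.510, 1.088, -0.838)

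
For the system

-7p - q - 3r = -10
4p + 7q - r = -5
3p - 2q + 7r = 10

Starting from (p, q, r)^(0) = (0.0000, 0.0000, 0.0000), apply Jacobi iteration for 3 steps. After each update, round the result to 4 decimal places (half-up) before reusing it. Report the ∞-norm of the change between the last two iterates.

Iteration 1:
  p = (-10 - (-1)·0.0000 - (-3)·0.0000) / (-7) = 1.4286
  q = (-5 - (4)·0.0000 - (-1)·0.0000) / (7) = -0.7143
  r = (10 - (3)·0.0000 - (-2)·0.0000) / (7) = 1.4286
Iteration 2:
  p = (-10 - (-1)·-0.7143 - (-3)·1.4286) / (-7) = 0.9184
  q = (-5 - (4)·1.4286 - (-1)·1.4286) / (7) = -1.3265
  r = (10 - (3)·1.4286 - (-2)·-0.7143) / (7) = 0.6122
Iteration 3:
  p = (-10 - (-1)·-1.3265 - (-3)·0.6122) / (-7) = 1.3557
  q = (-5 - (4)·0.9184 - (-1)·0.6122) / (7) = -1.1516
  r = (10 - (3)·0.9184 - (-2)·-1.3265) / (7) = 0.6560
Change: (0.4373, 0.1749, 0.0438) → max |·| = 0.4373

0.4373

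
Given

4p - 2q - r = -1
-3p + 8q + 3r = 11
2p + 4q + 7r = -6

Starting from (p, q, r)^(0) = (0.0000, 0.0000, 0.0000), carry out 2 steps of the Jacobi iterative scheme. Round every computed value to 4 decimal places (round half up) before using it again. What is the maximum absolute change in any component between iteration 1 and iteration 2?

Iteration 1:
  p = (-1 - (-2)·0.0000 - (-1)·0.0000) / (4) = -0.2500
  q = (11 - (-3)·0.0000 - (3)·0.0000) / (8) = 1.3750
  r = (-6 - (2)·0.0000 - (4)·0.0000) / (7) = -0.8571
Iteration 2:
  p = (-1 - (-2)·1.3750 - (-1)·-0.8571) / (4) = 0.2232
  q = (11 - (-3)·-0.2500 - (3)·-0.8571) / (8) = 1.6027
  r = (-6 - (2)·-0.2500 - (4)·1.3750) / (7) = -1.5714
Change: (0.4732, 0.2277, -0.7143) → max |·| = 0.7143

0.7143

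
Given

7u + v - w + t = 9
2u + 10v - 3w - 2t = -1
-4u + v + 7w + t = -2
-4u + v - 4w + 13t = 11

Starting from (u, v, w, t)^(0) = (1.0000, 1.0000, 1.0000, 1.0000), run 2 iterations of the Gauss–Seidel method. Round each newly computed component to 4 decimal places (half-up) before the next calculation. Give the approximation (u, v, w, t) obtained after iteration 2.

(1.1118, -0.0131, 0.1734, 1.2426)

Iteration 1:
  u = (9 - (1)·1.0000 - (-1)·1.0000 - (1)·1.0000) / (7) = 1.1429
  v = (-1 - (2)·1.1429 - (-3)·1.0000 - (-2)·1.0000) / (10) = 0.1714
  w = (-2 - (-4)·1.1429 - (1)·0.1714 - (1)·1.0000) / (7) = 0.2000
  t = (11 - (-4)·1.1429 - (1)·0.1714 - (-4)·0.2000) / (13) = 1.2462
Iteration 2:
  u = (9 - (1)·0.1714 - (-1)·0.2000 - (1)·1.2462) / (7) = 1.1118
  v = (-1 - (2)·1.1118 - (-3)·0.2000 - (-2)·1.2462) / (10) = -0.0131
  w = (-2 - (-4)·1.1118 - (1)·-0.0131 - (1)·1.2462) / (7) = 0.1734
  t = (11 - (-4)·1.1118 - (1)·-0.0131 - (-4)·0.1734) / (13) = 1.2426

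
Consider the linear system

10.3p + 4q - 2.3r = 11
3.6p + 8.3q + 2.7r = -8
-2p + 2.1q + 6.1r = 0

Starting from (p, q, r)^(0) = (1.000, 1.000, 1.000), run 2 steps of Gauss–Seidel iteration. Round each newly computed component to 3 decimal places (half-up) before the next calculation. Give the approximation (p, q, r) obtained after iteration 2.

Iteration 1:
  p = (11 - (4)·1.000 - (-2.3)·1.000) / (10.3) = 0.903
  q = (-8 - (3.6)·0.903 - (2.7)·1.000) / (8.3) = -1.681
  r = (0 - (-2)·0.903 - (2.1)·-1.681) / (6.1) = 0.875
Iteration 2:
  p = (11 - (4)·-1.681 - (-2.3)·0.875) / (10.3) = 1.916
  q = (-8 - (3.6)·1.916 - (2.7)·0.875) / (8.3) = -2.080
  r = (0 - (-2)·1.916 - (2.1)·-2.080) / (6.1) = 1.344

(1.916, -2.080, 1.344)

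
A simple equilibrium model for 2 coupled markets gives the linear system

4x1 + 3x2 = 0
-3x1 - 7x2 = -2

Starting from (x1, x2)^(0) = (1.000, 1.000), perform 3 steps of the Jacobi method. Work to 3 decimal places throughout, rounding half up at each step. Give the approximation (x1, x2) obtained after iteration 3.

(-0.455, 0.240)

Iteration 1:
  x1 = (0 - (3)·1.000) / (4) = -0.750
  x2 = (-2 - (-3)·1.000) / (-7) = -0.143
Iteration 2:
  x1 = (0 - (3)·-0.143) / (4) = 0.107
  x2 = (-2 - (-3)·-0.750) / (-7) = 0.607
Iteration 3:
  x1 = (0 - (3)·0.607) / (4) = -0.455
  x2 = (-2 - (-3)·0.107) / (-7) = 0.240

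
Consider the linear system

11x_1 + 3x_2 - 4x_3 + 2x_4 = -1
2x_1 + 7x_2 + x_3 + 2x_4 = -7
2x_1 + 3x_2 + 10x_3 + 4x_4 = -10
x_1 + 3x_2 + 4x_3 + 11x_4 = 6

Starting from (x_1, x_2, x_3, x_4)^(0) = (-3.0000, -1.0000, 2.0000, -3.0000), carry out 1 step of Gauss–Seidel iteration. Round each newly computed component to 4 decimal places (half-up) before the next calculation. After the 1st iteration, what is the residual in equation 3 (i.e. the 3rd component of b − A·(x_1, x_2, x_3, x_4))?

-14.3373

Iteration 1:
  x_1 = (-1 - (3)·-1.0000 - (-4)·2.0000 - (2)·-3.0000) / (11) = 1.4545
  x_2 = (-7 - (2)·1.4545 - (1)·2.0000 - (2)·-3.0000) / (7) = -0.8441
  x_3 = (-10 - (2)·1.4545 - (3)·-0.8441 - (4)·-3.0000) / (10) = 0.1623
  x_4 = (6 - (1)·1.4545 - (3)·-0.8441 - (4)·0.1623) / (11) = 0.5844
Residual b − A·x = (-14.9868, -5.3314, -14.3373, 0.0002)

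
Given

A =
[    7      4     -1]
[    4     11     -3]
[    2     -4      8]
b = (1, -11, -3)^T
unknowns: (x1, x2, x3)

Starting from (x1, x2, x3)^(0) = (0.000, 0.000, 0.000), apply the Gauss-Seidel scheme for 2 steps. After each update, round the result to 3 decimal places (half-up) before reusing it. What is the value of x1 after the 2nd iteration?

Iteration 1:
  x1 = (1 - (4)·0.000 - (-1)·0.000) / (7) = 0.143
  x2 = (-11 - (4)·0.143 - (-3)·0.000) / (11) = -1.052
  x3 = (-3 - (2)·0.143 - (-4)·-1.052) / (8) = -0.937
Iteration 2:
  x1 = (1 - (4)·-1.052 - (-1)·-0.937) / (7) = 0.610
  x2 = (-11 - (4)·0.610 - (-3)·-0.937) / (11) = -1.477
  x3 = (-3 - (2)·0.610 - (-4)·-1.477) / (8) = -1.266

0.610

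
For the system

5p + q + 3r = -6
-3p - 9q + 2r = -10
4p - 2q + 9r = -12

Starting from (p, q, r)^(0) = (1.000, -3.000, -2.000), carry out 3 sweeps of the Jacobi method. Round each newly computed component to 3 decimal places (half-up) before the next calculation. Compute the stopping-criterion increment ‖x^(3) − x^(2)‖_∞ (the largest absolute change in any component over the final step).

0.558

Iteration 1:
  p = (-6 - (1)·-3.000 - (3)·-2.000) / (5) = 0.600
  q = (-10 - (-3)·1.000 - (2)·-2.000) / (-9) = 0.333
  r = (-12 - (4)·1.000 - (-2)·-3.000) / (9) = -2.444
Iteration 2:
  p = (-6 - (1)·0.333 - (3)·-2.444) / (5) = 0.200
  q = (-10 - (-3)·0.600 - (2)·-2.444) / (-9) = 0.368
  r = (-12 - (4)·0.600 - (-2)·0.333) / (9) = -1.526
Iteration 3:
  p = (-6 - (1)·0.368 - (3)·-1.526) / (5) = -0.358
  q = (-10 - (-3)·0.200 - (2)·-1.526) / (-9) = 0.705
  r = (-12 - (4)·0.200 - (-2)·0.368) / (9) = -1.340
Change: (-0.558, 0.337, 0.186) → max |·| = 0.558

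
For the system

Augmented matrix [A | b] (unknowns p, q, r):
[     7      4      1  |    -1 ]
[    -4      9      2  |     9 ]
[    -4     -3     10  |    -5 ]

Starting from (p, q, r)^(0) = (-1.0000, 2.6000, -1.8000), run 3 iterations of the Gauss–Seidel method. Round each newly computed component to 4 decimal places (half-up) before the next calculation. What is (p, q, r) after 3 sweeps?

(-0.6385, 0.8054, -0.5138)

Iteration 1:
  p = (-1 - (4)·2.6000 - (1)·-1.8000) / (7) = -1.3714
  q = (9 - (-4)·-1.3714 - (2)·-1.8000) / (9) = 0.7905
  r = (-5 - (-4)·-1.3714 - (-3)·0.7905) / (10) = -0.8114
Iteration 2:
  p = (-1 - (4)·0.7905 - (1)·-0.8114) / (7) = -0.4787
  q = (9 - (-4)·-0.4787 - (2)·-0.8114) / (9) = 0.9676
  r = (-5 - (-4)·-0.4787 - (-3)·0.9676) / (10) = -0.4012
Iteration 3:
  p = (-1 - (4)·0.9676 - (1)·-0.4012) / (7) = -0.6385
  q = (9 - (-4)·-0.6385 - (2)·-0.4012) / (9) = 0.8054
  r = (-5 - (-4)·-0.6385 - (-3)·0.8054) / (10) = -0.5138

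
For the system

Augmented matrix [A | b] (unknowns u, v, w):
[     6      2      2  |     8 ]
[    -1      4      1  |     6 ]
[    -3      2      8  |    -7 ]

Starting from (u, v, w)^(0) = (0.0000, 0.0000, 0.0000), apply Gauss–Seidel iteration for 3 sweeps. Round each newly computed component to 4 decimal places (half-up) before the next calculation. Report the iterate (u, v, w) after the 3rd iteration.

(1.0104, 2.0000, -0.9961)

Iteration 1:
  u = (8 - (2)·0.0000 - (2)·0.0000) / (6) = 1.3333
  v = (6 - (-1)·1.3333 - (1)·0.0000) / (4) = 1.8333
  w = (-7 - (-3)·1.3333 - (2)·1.8333) / (8) = -0.8333
Iteration 2:
  u = (8 - (2)·1.8333 - (2)·-0.8333) / (6) = 1.0000
  v = (6 - (-1)·1.0000 - (1)·-0.8333) / (4) = 1.9583
  w = (-7 - (-3)·1.0000 - (2)·1.9583) / (8) = -0.9896
Iteration 3:
  u = (8 - (2)·1.9583 - (2)·-0.9896) / (6) = 1.0104
  v = (6 - (-1)·1.0104 - (1)·-0.9896) / (4) = 2.0000
  w = (-7 - (-3)·1.0104 - (2)·2.0000) / (8) = -0.9961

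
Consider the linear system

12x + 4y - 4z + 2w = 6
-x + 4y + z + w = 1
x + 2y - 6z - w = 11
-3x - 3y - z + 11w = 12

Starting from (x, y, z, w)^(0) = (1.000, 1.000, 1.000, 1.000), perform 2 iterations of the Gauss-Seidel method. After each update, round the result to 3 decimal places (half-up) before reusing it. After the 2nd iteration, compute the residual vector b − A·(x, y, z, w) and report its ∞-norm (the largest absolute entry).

Iteration 1:
  x = (6 - (4)·1.000 - (-4)·1.000 - (2)·1.000) / (12) = 0.333
  y = (1 - (-1)·0.333 - (1)·1.000 - (1)·1.000) / (4) = -0.167
  z = (11 - (1)·0.333 - (2)·-0.167 - (-1)·1.000) / (-6) = -2.000
  w = (12 - (-3)·0.333 - (-3)·-0.167 - (-1)·-2.000) / (11) = 0.954
Iteration 2:
  x = (6 - (4)·-0.167 - (-4)·-2.000 - (2)·0.954) / (12) = -0.270
  y = (1 - (-1)·-0.270 - (1)·-2.000 - (1)·0.954) / (4) = 0.444
  z = (11 - (1)·-0.270 - (2)·0.444 - (-1)·0.954) / (-6) = -1.889
  w = (12 - (-3)·-0.270 - (-3)·0.444 - (-1)·-1.889) / (11) = 0.967
Residual b − A·x = (-2.026, -0.124, 0.015, -0.004); ∞-norm = 2.026

2.026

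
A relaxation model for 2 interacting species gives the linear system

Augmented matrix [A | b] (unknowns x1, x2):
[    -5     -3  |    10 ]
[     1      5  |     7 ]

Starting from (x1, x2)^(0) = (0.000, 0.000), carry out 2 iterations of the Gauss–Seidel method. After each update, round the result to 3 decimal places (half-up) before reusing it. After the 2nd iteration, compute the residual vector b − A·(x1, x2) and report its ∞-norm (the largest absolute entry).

Iteration 1:
  x1 = (10 - (-3)·0.000) / (-5) = -2.000
  x2 = (7 - (1)·-2.000) / (5) = 1.800
Iteration 2:
  x1 = (10 - (-3)·1.800) / (-5) = -3.080
  x2 = (7 - (1)·-3.080) / (5) = 2.016
Residual b − A·x = (0.648, 0.000); ∞-norm = 0.648

0.648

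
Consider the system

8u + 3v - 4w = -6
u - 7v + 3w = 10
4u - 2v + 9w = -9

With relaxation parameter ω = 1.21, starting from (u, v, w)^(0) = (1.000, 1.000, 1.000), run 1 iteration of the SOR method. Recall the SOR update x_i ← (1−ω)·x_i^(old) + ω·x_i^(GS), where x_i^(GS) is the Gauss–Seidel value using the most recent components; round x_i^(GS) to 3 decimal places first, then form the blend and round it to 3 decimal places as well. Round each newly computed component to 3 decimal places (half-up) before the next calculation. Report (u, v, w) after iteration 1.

(-0.966, -1.587, -1.327)

Iteration 1:
  u: GS value = (-6 - (3)·1.000 - (-4)·1.000) / (8) = -0.625;  u ← (1−ω)·1.000 + ω·-0.625 = -0.966
  v: GS value = (10 - (1)·-0.966 - (3)·1.000) / (-7) = -1.138;  v ← (1−ω)·1.000 + ω·-1.138 = -1.587
  w: GS value = (-9 - (4)·-0.966 - (-2)·-1.587) / (9) = -0.923;  w ← (1−ω)·1.000 + ω·-0.923 = -1.327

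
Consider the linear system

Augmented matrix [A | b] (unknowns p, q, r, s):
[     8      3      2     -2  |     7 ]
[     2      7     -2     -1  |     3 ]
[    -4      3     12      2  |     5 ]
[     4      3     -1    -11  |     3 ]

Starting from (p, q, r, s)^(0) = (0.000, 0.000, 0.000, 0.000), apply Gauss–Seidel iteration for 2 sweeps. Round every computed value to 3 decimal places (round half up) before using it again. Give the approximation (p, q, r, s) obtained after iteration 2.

(0.650, 0.437, 0.518, 0.036)

Iteration 1:
  p = (7 - (3)·0.000 - (2)·0.000 - (-2)·0.000) / (8) = 0.875
  q = (3 - (2)·0.875 - (-2)·0.000 - (-1)·0.000) / (7) = 0.179
  r = (5 - (-4)·0.875 - (3)·0.179 - (2)·0.000) / (12) = 0.664
  s = (3 - (4)·0.875 - (3)·0.179 - (-1)·0.664) / (-11) = 0.034
Iteration 2:
  p = (7 - (3)·0.179 - (2)·0.664 - (-2)·0.034) / (8) = 0.650
  q = (3 - (2)·0.650 - (-2)·0.664 - (-1)·0.034) / (7) = 0.437
  r = (5 - (-4)·0.650 - (3)·0.437 - (2)·0.034) / (12) = 0.518
  s = (3 - (4)·0.650 - (3)·0.437 - (-1)·0.518) / (-11) = 0.036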